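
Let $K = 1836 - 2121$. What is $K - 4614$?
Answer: $-4899$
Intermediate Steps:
$K = -285$
$K - 4614 = -285 - 4614 = -4899$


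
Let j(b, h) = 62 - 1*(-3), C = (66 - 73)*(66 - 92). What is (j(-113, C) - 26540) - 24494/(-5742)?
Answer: -75997478/2871 ≈ -26471.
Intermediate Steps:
C = 182 (C = -7*(-26) = 182)
j(b, h) = 65 (j(b, h) = 62 + 3 = 65)
(j(-113, C) - 26540) - 24494/(-5742) = (65 - 26540) - 24494/(-5742) = -26475 - 24494*(-1/5742) = -26475 + 12247/2871 = -75997478/2871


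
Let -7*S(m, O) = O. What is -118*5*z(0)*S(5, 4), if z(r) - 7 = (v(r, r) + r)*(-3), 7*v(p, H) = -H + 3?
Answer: 94400/49 ≈ 1926.5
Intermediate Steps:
S(m, O) = -O/7
v(p, H) = 3/7 - H/7 (v(p, H) = (-H + 3)/7 = (3 - H)/7 = 3/7 - H/7)
z(r) = 40/7 - 18*r/7 (z(r) = 7 + ((3/7 - r/7) + r)*(-3) = 7 + (3/7 + 6*r/7)*(-3) = 7 + (-9/7 - 18*r/7) = 40/7 - 18*r/7)
-118*5*z(0)*S(5, 4) = -118*5*(40/7 - 18/7*0)*(-⅐*4) = -118*5*(40/7 + 0)*(-4)/7 = -118*5*(40/7)*(-4)/7 = -23600*(-4)/(7*7) = -118*(-800/49) = 94400/49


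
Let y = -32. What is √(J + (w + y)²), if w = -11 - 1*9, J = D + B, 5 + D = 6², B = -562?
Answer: √2173 ≈ 46.615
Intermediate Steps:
D = 31 (D = -5 + 6² = -5 + 36 = 31)
J = -531 (J = 31 - 562 = -531)
w = -20 (w = -11 - 9 = -20)
√(J + (w + y)²) = √(-531 + (-20 - 32)²) = √(-531 + (-52)²) = √(-531 + 2704) = √2173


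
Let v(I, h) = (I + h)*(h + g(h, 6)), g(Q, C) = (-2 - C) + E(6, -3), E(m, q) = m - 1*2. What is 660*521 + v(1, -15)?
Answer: 344126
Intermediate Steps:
E(m, q) = -2 + m (E(m, q) = m - 2 = -2 + m)
g(Q, C) = 2 - C (g(Q, C) = (-2 - C) + (-2 + 6) = (-2 - C) + 4 = 2 - C)
v(I, h) = (-4 + h)*(I + h) (v(I, h) = (I + h)*(h + (2 - 1*6)) = (I + h)*(h + (2 - 6)) = (I + h)*(h - 4) = (I + h)*(-4 + h) = (-4 + h)*(I + h))
660*521 + v(1, -15) = 660*521 + ((-15)² - 4*1 - 4*(-15) + 1*(-15)) = 343860 + (225 - 4 + 60 - 15) = 343860 + 266 = 344126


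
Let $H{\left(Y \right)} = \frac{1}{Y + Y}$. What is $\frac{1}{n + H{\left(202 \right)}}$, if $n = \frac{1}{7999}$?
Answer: $\frac{3231596}{8403} \approx 384.58$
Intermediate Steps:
$H{\left(Y \right)} = \frac{1}{2 Y}$
$n = \frac{1}{7999} \approx 0.00012502$
$\frac{1}{n + H{\left(202 \right)}} = \frac{1}{\frac{1}{7999} + \frac{1}{2 \cdot 202}} = \frac{1}{\frac{1}{7999} + \frac{1}{2} \cdot \frac{1}{202}} = \frac{1}{\frac{1}{7999} + \frac{1}{404}} = \frac{1}{\frac{8403}{3231596}} = \frac{3231596}{8403}$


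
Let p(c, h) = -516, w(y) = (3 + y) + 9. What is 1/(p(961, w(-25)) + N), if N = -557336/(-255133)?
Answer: -255133/131091292 ≈ -0.0019462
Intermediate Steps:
w(y) = 12 + y
N = 557336/255133 (N = -557336*(-1/255133) = 557336/255133 ≈ 2.1845)
1/(p(961, w(-25)) + N) = 1/(-516 + 557336/255133) = 1/(-131091292/255133) = -255133/131091292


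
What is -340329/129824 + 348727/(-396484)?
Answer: -45052034321/12868284704 ≈ -3.5010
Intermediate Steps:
-340329/129824 + 348727/(-396484) = -340329*1/129824 + 348727*(-1/396484) = -340329/129824 - 348727/396484 = -45052034321/12868284704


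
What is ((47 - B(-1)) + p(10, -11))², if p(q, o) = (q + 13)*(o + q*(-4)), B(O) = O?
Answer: 1265625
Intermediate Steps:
p(q, o) = (13 + q)*(o - 4*q)
((47 - B(-1)) + p(10, -11))² = ((47 - 1*(-1)) + (-52*10 - 4*10² + 13*(-11) - 11*10))² = ((47 + 1) + (-520 - 4*100 - 143 - 110))² = (48 + (-520 - 400 - 143 - 110))² = (48 - 1173)² = (-1125)² = 1265625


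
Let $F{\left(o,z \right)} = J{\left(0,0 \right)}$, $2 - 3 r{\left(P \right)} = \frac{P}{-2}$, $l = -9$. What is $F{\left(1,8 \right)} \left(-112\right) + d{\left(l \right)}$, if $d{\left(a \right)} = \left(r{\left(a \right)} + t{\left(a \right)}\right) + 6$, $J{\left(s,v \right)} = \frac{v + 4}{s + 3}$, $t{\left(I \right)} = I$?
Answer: $- \frac{919}{6} \approx -153.17$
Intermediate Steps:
$r{\left(P \right)} = \frac{2}{3} + \frac{P}{6}$ ($r{\left(P \right)} = \frac{2}{3} - \frac{P \frac{1}{-2}}{3} = \frac{2}{3} - \frac{P \left(- \frac{1}{2}\right)}{3} = \frac{2}{3} - \frac{\left(- \frac{1}{2}\right) P}{3} = \frac{2}{3} + \frac{P}{6}$)
$J{\left(s,v \right)} = \frac{4 + v}{3 + s}$
$F{\left(o,z \right)} = \frac{4}{3}$ ($F{\left(o,z \right)} = \frac{4 + 0}{3 + 0} = \frac{1}{3} \cdot 4 = \frac{4}{3}$)
$d{\left(a \right)} = \frac{20}{3} + \frac{7 a}{6}$ ($d{\left(a \right)} = \left(\left(\frac{2}{3} + \frac{a}{6}\right) + a\right) + 6 = \left(\frac{2}{3} + \frac{7 a}{6}\right) + 6 = \frac{20}{3} + \frac{7 a}{6}$)
$F{\left(1,8 \right)} \left(-112\right) + d{\left(l \right)} = \frac{4}{3} \left(-112\right) + \left(\frac{20}{3} + \frac{7}{6} \left(-9\right)\right) = - \frac{448}{3} + \left(\frac{20}{3} - \frac{21}{2}\right) = - \frac{448}{3} - \frac{23}{6} = - \frac{919}{6}$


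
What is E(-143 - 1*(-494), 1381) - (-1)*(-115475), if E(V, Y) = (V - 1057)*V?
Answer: -363281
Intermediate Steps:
E(V, Y) = V*(-1057 + V) (E(V, Y) = (-1057 + V)*V = V*(-1057 + V))
E(-143 - 1*(-494), 1381) - (-1)*(-115475) = (-143 - 1*(-494))*(-1057 + (-143 - 1*(-494))) - (-1)*(-115475) = (-143 + 494)*(-1057 + (-143 + 494)) - 1*115475 = 351*(-1057 + 351) - 115475 = 351*(-706) - 115475 = -247806 - 115475 = -363281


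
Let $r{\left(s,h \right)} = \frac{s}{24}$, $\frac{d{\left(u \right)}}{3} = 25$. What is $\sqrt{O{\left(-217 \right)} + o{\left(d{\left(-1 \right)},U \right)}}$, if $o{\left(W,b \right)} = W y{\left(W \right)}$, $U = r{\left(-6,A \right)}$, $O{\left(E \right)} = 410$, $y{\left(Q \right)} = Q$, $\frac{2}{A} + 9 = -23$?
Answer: $\sqrt{6035} \approx 77.685$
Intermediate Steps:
$A = - \frac{1}{16}$ ($A = \frac{2}{-9 - 23} = \frac{2}{-32} = 2 \left(- \frac{1}{32}\right) = - \frac{1}{16} \approx -0.0625$)
$d{\left(u \right)} = 75$ ($d{\left(u \right)} = 3 \cdot 25 = 75$)
$r{\left(s,h \right)} = \frac{s}{24}$ ($r{\left(s,h \right)} = s \frac{1}{24} = \frac{s}{24}$)
$U = - \frac{1}{4}$ ($U = \frac{1}{24} \left(-6\right) = - \frac{1}{4} \approx -0.25$)
$o{\left(W,b \right)} = W^{2}$ ($o{\left(W,b \right)} = W W = W^{2}$)
$\sqrt{O{\left(-217 \right)} + o{\left(d{\left(-1 \right)},U \right)}} = \sqrt{410 + 75^{2}} = \sqrt{410 + 5625} = \sqrt{6035}$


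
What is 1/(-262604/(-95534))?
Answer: 47767/131302 ≈ 0.36379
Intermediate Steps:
1/(-262604/(-95534)) = 1/(-262604*(-1/95534)) = 1/(131302/47767) = 47767/131302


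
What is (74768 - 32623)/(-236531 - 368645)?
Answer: -42145/605176 ≈ -0.069641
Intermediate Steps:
(74768 - 32623)/(-236531 - 368645) = 42145/(-605176) = 42145*(-1/605176) = -42145/605176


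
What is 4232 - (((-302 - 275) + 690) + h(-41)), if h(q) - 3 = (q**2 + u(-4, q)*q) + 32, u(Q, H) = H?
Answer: 722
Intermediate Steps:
h(q) = 35 + 2*q**2 (h(q) = 3 + ((q**2 + q*q) + 32) = 3 + ((q**2 + q**2) + 32) = 3 + (2*q**2 + 32) = 3 + (32 + 2*q**2) = 35 + 2*q**2)
4232 - (((-302 - 275) + 690) + h(-41)) = 4232 - (((-302 - 275) + 690) + (35 + 2*(-41)**2)) = 4232 - ((-577 + 690) + (35 + 2*1681)) = 4232 - (113 + (35 + 3362)) = 4232 - (113 + 3397) = 4232 - 1*3510 = 4232 - 3510 = 722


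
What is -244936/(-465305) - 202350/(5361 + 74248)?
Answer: -74655356726/37042465745 ≈ -2.0154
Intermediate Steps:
-244936/(-465305) - 202350/(5361 + 74248) = -244936*(-1/465305) - 202350/79609 = 244936/465305 - 202350*1/79609 = 244936/465305 - 202350/79609 = -74655356726/37042465745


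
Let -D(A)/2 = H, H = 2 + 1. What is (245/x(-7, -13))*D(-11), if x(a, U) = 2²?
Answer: -735/2 ≈ -367.50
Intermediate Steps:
x(a, U) = 4
H = 3
D(A) = -6 (D(A) = -2*3 = -6)
(245/x(-7, -13))*D(-11) = (245/4)*(-6) = -735/2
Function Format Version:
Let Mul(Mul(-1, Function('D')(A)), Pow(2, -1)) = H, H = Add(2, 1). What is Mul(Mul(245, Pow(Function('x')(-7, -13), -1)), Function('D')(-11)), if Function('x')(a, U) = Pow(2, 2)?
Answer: Rational(-735, 2) ≈ -367.50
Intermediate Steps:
Function('x')(a, U) = 4
H = 3
Function('D')(A) = -6 (Function('D')(A) = Mul(-2, 3) = -6)
Mul(Mul(245, Pow(Function('x')(-7, -13), -1)), Function('D')(-11)) = Mul(Mul(245, Pow(4, -1)), -6) = Mul(Mul(245, Rational(1, 4)), -6) = Mul(Rational(245, 4), -6) = Rational(-735, 2)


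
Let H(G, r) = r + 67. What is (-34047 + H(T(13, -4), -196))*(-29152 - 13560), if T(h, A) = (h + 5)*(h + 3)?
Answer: 1459725312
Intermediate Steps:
T(h, A) = (3 + h)*(5 + h) (T(h, A) = (5 + h)*(3 + h) = (3 + h)*(5 + h))
H(G, r) = 67 + r
(-34047 + H(T(13, -4), -196))*(-29152 - 13560) = (-34047 + (67 - 196))*(-29152 - 13560) = (-34047 - 129)*(-42712) = -34176*(-42712) = 1459725312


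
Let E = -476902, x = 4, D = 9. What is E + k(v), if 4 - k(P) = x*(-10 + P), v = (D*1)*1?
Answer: -476894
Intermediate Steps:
v = 9 (v = (9*1)*1 = 9*1 = 9)
k(P) = 44 - 4*P (k(P) = 4 - 4*(-10 + P) = 4 - (-40 + 4*P) = 4 + (40 - 4*P) = 44 - 4*P)
E + k(v) = -476902 + (44 - 4*9) = -476902 + (44 - 36) = -476902 + 8 = -476894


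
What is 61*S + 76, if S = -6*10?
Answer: -3584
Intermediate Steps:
S = -60
61*S + 76 = 61*(-60) + 76 = -3660 + 76 = -3584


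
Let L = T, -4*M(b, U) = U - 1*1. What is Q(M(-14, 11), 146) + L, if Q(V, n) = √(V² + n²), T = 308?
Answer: 308 + √85289/2 ≈ 454.02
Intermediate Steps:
M(b, U) = ¼ - U/4 (M(b, U) = -(U - 1*1)/4 = -(U - 1)/4 = -(-1 + U)/4 = ¼ - U/4)
L = 308
Q(M(-14, 11), 146) + L = √((¼ - ¼*11)² + 146²) + 308 = √((¼ - 11/4)² + 21316) + 308 = √((-5/2)² + 21316) + 308 = √(25/4 + 21316) + 308 = √(85289/4) + 308 = √85289/2 + 308 = 308 + √85289/2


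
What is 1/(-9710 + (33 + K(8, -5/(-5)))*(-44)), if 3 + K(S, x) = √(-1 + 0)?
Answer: -5515/60831418 + 11*I/30415709 ≈ -9.066e-5 + 3.6166e-7*I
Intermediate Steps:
K(S, x) = -3 + I (K(S, x) = -3 + √(-1 + 0) = -3 + √(-1) = -3 + I)
1/(-9710 + (33 + K(8, -5/(-5)))*(-44)) = 1/(-9710 + (33 + (-3 + I))*(-44)) = 1/(-9710 + (30 + I)*(-44)) = 1/(-9710 + (-1320 - 44*I)) = 1/(-11030 - 44*I) = (-11030 + 44*I)/121662836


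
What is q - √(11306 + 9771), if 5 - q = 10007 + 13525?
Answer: -23527 - √21077 ≈ -23672.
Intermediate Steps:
q = -23527 (q = 5 - (10007 + 13525) = 5 - 1*23532 = 5 - 23532 = -23527)
q - √(11306 + 9771) = -23527 - √(11306 + 9771) = -23527 - √21077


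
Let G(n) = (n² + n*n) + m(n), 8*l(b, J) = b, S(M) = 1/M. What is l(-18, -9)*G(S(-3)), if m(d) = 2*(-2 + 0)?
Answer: 17/2 ≈ 8.5000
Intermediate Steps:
m(d) = -4 (m(d) = 2*(-2) = -4)
l(b, J) = b/8
G(n) = -4 + 2*n² (G(n) = (n² + n*n) - 4 = (n² + n²) - 4 = 2*n² - 4 = -4 + 2*n²)
l(-18, -9)*G(S(-3)) = ((⅛)*(-18))*(-4 + 2*(1/(-3))²) = -9*(-4 + 2*(-⅓)²)/4 = -9*(-4 + 2*(⅑))/4 = -9*(-4 + 2/9)/4 = -9/4*(-34/9) = 17/2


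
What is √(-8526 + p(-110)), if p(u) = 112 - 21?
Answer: I*√8435 ≈ 91.842*I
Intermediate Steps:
p(u) = 91
√(-8526 + p(-110)) = √(-8526 + 91) = √(-8435) = I*√8435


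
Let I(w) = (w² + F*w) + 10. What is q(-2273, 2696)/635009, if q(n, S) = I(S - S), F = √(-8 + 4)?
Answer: 10/635009 ≈ 1.5748e-5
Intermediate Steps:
F = 2*I (F = √(-4) = 2*I ≈ 2.0*I)
I(w) = 10 + w² + 2*I*w (I(w) = (w² + (2*I)*w) + 10 = (w² + 2*I*w) + 10 = 10 + w² + 2*I*w)
q(n, S) = 10 (q(n, S) = 10 + (S - S)² + 2*I*(S - S) = 10 + 0² + 2*I*0 = 10 + 0 + 0 = 10)
q(-2273, 2696)/635009 = 10/635009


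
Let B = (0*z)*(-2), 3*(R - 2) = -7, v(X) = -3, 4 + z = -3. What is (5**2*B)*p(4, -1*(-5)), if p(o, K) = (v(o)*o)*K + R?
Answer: 0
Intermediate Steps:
z = -7 (z = -4 - 3 = -7)
R = -1/3 (R = 2 + (1/3)*(-7) = 2 - 7/3 = -1/3 ≈ -0.33333)
B = 0 (B = (0*(-7))*(-2) = 0*(-2) = 0)
p(o, K) = -1/3 - 3*K*o (p(o, K) = (-3*o)*K - 1/3 = -3*K*o - 1/3 = -1/3 - 3*K*o)
(5**2*B)*p(4, -1*(-5)) = (5**2*0)*(-1/3 - 3*(-1*(-5))*4) = (25*0)*(-1/3 - 3*5*4) = 0*(-1/3 - 60) = 0*(-181/3) = 0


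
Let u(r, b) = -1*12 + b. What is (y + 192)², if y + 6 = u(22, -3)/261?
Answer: 261695329/7569 ≈ 34575.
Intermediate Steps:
u(r, b) = -12 + b
y = -527/87 (y = -6 + (-12 - 3)/261 = -6 - 15*1/261 = -6 - 5/87 = -527/87 ≈ -6.0575)
(y + 192)² = (-527/87 + 192)² = (16177/87)² = 261695329/7569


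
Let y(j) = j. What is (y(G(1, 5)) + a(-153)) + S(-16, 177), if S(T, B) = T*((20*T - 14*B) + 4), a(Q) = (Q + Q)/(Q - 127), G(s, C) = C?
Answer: 6259413/140 ≈ 44710.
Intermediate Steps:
a(Q) = 2*Q/(-127 + Q) (a(Q) = (2*Q)/(-127 + Q) = 2*Q/(-127 + Q))
S(T, B) = T*(4 - 14*B + 20*T) (S(T, B) = T*((-14*B + 20*T) + 4) = T*(4 - 14*B + 20*T))
(y(G(1, 5)) + a(-153)) + S(-16, 177) = (5 + 2*(-153)/(-127 - 153)) + 2*(-16)*(2 - 7*177 + 10*(-16)) = (5 + 2*(-153)/(-280)) + 2*(-16)*(2 - 1239 - 160) = (5 + 2*(-153)*(-1/280)) + 2*(-16)*(-1397) = (5 + 153/140) + 44704 = 853/140 + 44704 = 6259413/140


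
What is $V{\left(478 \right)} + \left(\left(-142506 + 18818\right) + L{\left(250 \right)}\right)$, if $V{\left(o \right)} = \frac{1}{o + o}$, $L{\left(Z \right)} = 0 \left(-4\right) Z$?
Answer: $- \frac{118245727}{956} \approx -1.2369 \cdot 10^{5}$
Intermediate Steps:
$L{\left(Z \right)} = 0$ ($L{\left(Z \right)} = 0 Z = 0$)
$V{\left(o \right)} = \frac{1}{2 o}$
$V{\left(478 \right)} + \left(\left(-142506 + 18818\right) + L{\left(250 \right)}\right) = \frac{1}{2 \cdot 478} + \left(\left(-142506 + 18818\right) + 0\right) = \frac{1}{2} \cdot \frac{1}{478} + \left(-123688 + 0\right) = \frac{1}{956} - 123688 = - \frac{118245727}{956}$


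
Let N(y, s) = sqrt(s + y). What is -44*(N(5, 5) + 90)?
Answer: -3960 - 44*sqrt(10) ≈ -4099.1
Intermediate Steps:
-44*(N(5, 5) + 90) = -44*(sqrt(5 + 5) + 90) = -44*(sqrt(10) + 90) = -44*(90 + sqrt(10)) = -3960 - 44*sqrt(10)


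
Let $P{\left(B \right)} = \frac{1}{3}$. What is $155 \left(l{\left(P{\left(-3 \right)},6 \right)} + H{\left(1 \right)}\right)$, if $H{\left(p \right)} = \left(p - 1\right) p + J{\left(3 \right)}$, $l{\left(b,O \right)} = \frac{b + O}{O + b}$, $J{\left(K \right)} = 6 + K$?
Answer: $1550$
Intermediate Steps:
$P{\left(B \right)} = \frac{1}{3}$
$l{\left(b,O \right)} = 1$ ($l{\left(b,O \right)} = \frac{O + b}{O + b} = 1$)
$H{\left(p \right)} = 9 + p \left(-1 + p\right)$ ($H{\left(p \right)} = \left(p - 1\right) p + \left(6 + 3\right) = \left(-1 + p\right) p + 9 = p \left(-1 + p\right) + 9 = 9 + p \left(-1 + p\right)$)
$155 \left(l{\left(P{\left(-3 \right)},6 \right)} + H{\left(1 \right)}\right) = 155 \left(1 + \left(9 + 1^{2} - 1\right)\right) = 155 \left(1 + \left(9 + 1 - 1\right)\right) = 155 \left(1 + 9\right) = 155 \cdot 10 = 1550$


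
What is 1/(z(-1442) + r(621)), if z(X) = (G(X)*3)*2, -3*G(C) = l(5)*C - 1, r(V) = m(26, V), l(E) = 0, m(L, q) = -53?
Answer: -1/51 ≈ -0.019608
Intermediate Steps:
r(V) = -53
G(C) = 1/3 (G(C) = -(0*C - 1)/3 = -(0 - 1)/3 = -1/3*(-1) = 1/3)
z(X) = 2 (z(X) = ((1/3)*3)*2 = 1*2 = 2)
1/(z(-1442) + r(621)) = 1/(2 - 53) = 1/(-51) = -1/51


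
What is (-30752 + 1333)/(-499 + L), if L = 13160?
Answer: -29419/12661 ≈ -2.3236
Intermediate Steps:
(-30752 + 1333)/(-499 + L) = (-30752 + 1333)/(-499 + 13160) = -29419/12661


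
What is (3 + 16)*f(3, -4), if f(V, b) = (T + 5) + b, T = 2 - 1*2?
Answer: 19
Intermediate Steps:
T = 0 (T = 2 - 2 = 0)
f(V, b) = 5 + b (f(V, b) = (0 + 5) + b = 5 + b)
(3 + 16)*f(3, -4) = (3 + 16)*(5 - 4) = 19*1 = 19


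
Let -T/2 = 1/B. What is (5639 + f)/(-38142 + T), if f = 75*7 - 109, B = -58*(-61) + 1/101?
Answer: -432737529/2725924868 ≈ -0.15875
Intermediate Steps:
B = 357339/101 (B = 3538 + 1/101 = 357339/101 ≈ 3538.0)
f = 416 (f = 525 - 109 = 416)
T = -202/357339 (T = -2/357339/101 = -2*101/357339 = -202/357339 ≈ -0.00056529)
(5639 + f)/(-38142 + T) = (5639 + 416)/(-38142 - 202/357339) = 6055/(-13629624340/357339) = 6055*(-357339/13629624340) = -432737529/2725924868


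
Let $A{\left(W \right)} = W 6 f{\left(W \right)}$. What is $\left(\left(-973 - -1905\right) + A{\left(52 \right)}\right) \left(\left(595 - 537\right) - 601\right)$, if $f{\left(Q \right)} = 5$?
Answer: $-1353156$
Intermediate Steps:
$A{\left(W \right)} = 30 W$ ($A{\left(W \right)} = W 6 \cdot 5 = 6 W 5 = 30 W$)
$\left(\left(-973 - -1905\right) + A{\left(52 \right)}\right) \left(\left(595 - 537\right) - 601\right) = \left(\left(-973 - -1905\right) + 30 \cdot 52\right) \left(\left(595 - 537\right) - 601\right) = \left(\left(-973 + 1905\right) + 1560\right) \left(\left(595 - 537\right) - 601\right) = \left(932 + 1560\right) \left(58 - 601\right) = 2492 \left(-543\right) = -1353156$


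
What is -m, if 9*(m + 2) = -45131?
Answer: 45149/9 ≈ 5016.6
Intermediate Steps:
m = -45149/9 (m = -2 + (⅑)*(-45131) = -2 - 45131/9 = -45149/9 ≈ -5016.6)
-m = -1*(-45149/9) = 45149/9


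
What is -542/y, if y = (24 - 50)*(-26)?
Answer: -271/338 ≈ -0.80177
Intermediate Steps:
y = 676 (y = -26*(-26) = 676)
-542/y = -542/676 = -542*1/676 = -271/338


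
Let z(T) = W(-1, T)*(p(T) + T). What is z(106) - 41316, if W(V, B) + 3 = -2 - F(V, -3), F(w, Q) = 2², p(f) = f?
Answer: -43224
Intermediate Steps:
F(w, Q) = 4
W(V, B) = -9 (W(V, B) = -3 + (-2 - 1*4) = -3 + (-2 - 4) = -3 - 6 = -9)
z(T) = -18*T (z(T) = -9*(T + T) = -18*T)
z(106) - 41316 = -18*106 - 41316 = -1908 - 41316 = -43224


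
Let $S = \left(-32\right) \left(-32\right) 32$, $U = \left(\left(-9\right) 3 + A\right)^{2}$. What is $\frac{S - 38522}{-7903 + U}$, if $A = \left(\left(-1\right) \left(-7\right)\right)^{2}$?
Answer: $\frac{1918}{2473} \approx 0.77558$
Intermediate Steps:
$A = 49$ ($A = 7^{2} = 49$)
$U = 484$ ($U = \left(\left(-9\right) 3 + 49\right)^{2} = \left(-27 + 49\right)^{2} = 22^{2} = 484$)
$S = 32768$ ($S = 1024 \cdot 32 = 32768$)
$\frac{S - 38522}{-7903 + U} = \frac{32768 - 38522}{-7903 + 484} = \frac{32768 - 38522}{-7419} = \left(32768 - 38522\right) \left(- \frac{1}{7419}\right) = \left(-5754\right) \left(- \frac{1}{7419}\right) = \frac{1918}{2473}$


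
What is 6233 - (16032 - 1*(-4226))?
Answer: -14025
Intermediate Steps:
6233 - (16032 - 1*(-4226)) = 6233 - (16032 + 4226) = 6233 - 1*20258 = 6233 - 20258 = -14025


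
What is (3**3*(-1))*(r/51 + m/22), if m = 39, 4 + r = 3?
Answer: -17703/374 ≈ -47.334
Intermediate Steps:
r = -1 (r = -4 + 3 = -1)
(3**3*(-1))*(r/51 + m/22) = (3**3*(-1))*(-1/51 + 39/22) = (27*(-1))*(-1*1/51 + 39*(1/22)) = -27*(-1/51 + 39/22) = -27*1967/1122 = -17703/374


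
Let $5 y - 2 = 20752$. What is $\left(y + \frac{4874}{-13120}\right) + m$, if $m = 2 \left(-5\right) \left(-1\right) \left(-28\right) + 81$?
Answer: $\frac{25921371}{6560} \approx 3951.4$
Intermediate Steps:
$m = -199$ ($m = \left(-10\right) \left(-1\right) \left(-28\right) + 81 = 10 \left(-28\right) + 81 = -280 + 81 = -199$)
$y = \frac{20754}{5}$ ($y = \frac{2}{5} + \frac{1}{5} \cdot 20752 = \frac{2}{5} + \frac{20752}{5} = \frac{20754}{5} \approx 4150.8$)
$\left(y + \frac{4874}{-13120}\right) + m = \left(\frac{20754}{5} + \frac{4874}{-13120}\right) - 199 = \left(\frac{20754}{5} + 4874 \left(- \frac{1}{13120}\right)\right) - 199 = \left(\frac{20754}{5} - \frac{2437}{6560}\right) - 199 = \frac{27226811}{6560} - 199 = \frac{25921371}{6560}$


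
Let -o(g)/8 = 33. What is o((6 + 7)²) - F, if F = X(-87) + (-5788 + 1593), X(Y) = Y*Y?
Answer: -3638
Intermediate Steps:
X(Y) = Y²
F = 3374 (F = (-87)² + (-5788 + 1593) = 7569 - 4195 = 3374)
o(g) = -264 (o(g) = -8*33 = -264)
o((6 + 7)²) - F = -264 - 1*3374 = -264 - 3374 = -3638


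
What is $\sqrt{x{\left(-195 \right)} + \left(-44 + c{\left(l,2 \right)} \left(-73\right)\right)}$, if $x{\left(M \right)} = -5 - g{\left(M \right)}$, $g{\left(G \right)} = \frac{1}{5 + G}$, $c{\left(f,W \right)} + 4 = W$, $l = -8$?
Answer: $\frac{\sqrt{3501890}}{190} \approx 9.8491$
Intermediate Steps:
$c{\left(f,W \right)} = -4 + W$
$x{\left(M \right)} = -5 - \frac{1}{5 + M}$
$\sqrt{x{\left(-195 \right)} + \left(-44 + c{\left(l,2 \right)} \left(-73\right)\right)} = \sqrt{\frac{-26 - -975}{5 - 195} - \left(44 - \left(-4 + 2\right) \left(-73\right)\right)} = \sqrt{\frac{-26 + 975}{-190} - -102} = \sqrt{\left(- \frac{1}{190}\right) 949 + \left(-44 + 146\right)} = \sqrt{- \frac{949}{190} + 102} = \sqrt{\frac{18431}{190}} = \frac{\sqrt{3501890}}{190}$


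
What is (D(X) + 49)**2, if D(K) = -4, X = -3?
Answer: 2025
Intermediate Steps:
(D(X) + 49)**2 = (-4 + 49)**2 = 45**2 = 2025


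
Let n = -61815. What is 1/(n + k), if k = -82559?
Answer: -1/144374 ≈ -6.9265e-6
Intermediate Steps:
1/(n + k) = 1/(-61815 - 82559) = 1/(-144374) = -1/144374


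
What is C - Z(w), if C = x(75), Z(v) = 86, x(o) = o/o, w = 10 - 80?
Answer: -85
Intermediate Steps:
w = -70
x(o) = 1
C = 1
C - Z(w) = 1 - 1*86 = 1 - 86 = -85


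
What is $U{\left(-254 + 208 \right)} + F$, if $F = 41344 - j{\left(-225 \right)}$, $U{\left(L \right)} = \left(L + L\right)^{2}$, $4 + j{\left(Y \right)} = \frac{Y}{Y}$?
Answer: $49811$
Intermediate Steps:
$j{\left(Y \right)} = -3$ ($j{\left(Y \right)} = -4 + \frac{Y}{Y} = -4 + 1 = -3$)
$U{\left(L \right)} = 4 L^{2}$ ($U{\left(L \right)} = \left(2 L\right)^{2} = 4 L^{2}$)
$F = 41347$ ($F = 41344 - -3 = 41344 + 3 = 41347$)
$U{\left(-254 + 208 \right)} + F = 4 \left(-254 + 208\right)^{2} + 41347 = 4 \left(-46\right)^{2} + 41347 = 4 \cdot 2116 + 41347 = 8464 + 41347 = 49811$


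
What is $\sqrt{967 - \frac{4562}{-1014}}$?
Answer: $\frac{5 \sqrt{59106}}{39} \approx 31.169$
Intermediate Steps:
$\sqrt{967 - \frac{4562}{-1014}} = \sqrt{967 - - \frac{2281}{507}} = \sqrt{967 + \frac{2281}{507}} = \sqrt{\frac{492550}{507}} = \frac{5 \sqrt{59106}}{39}$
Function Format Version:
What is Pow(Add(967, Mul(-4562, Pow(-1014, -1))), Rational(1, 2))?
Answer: Mul(Rational(5, 39), Pow(59106, Rational(1, 2))) ≈ 31.169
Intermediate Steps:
Pow(Add(967, Mul(-4562, Pow(-1014, -1))), Rational(1, 2)) = Pow(Add(967, Mul(-4562, Rational(-1, 1014))), Rational(1, 2)) = Pow(Add(967, Rational(2281, 507)), Rational(1, 2)) = Pow(Rational(492550, 507), Rational(1, 2)) = Mul(Rational(5, 39), Pow(59106, Rational(1, 2)))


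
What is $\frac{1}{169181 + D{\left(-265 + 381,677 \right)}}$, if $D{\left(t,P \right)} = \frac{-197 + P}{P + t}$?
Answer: $\frac{793}{134161013} \approx 5.9108 \cdot 10^{-6}$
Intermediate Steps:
$D{\left(t,P \right)} = \frac{-197 + P}{P + t}$
$\frac{1}{169181 + D{\left(-265 + 381,677 \right)}} = \frac{1}{169181 + \frac{-197 + 677}{677 + \left(-265 + 381\right)}} = \frac{1}{169181 + \frac{1}{677 + 116} \cdot 480} = \frac{1}{169181 + \frac{1}{793} \cdot 480} = \frac{1}{169181 + \frac{480}{793}} = \frac{1}{\frac{134161013}{793}} = \frac{793}{134161013}$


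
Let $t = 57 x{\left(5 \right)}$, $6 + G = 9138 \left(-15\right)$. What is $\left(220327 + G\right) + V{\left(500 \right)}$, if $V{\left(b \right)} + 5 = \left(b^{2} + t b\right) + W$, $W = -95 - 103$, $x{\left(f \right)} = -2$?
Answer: $276048$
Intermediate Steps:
$G = -137076$ ($G = -6 + 9138 \left(-15\right) = -6 - 137070 = -137076$)
$W = -198$ ($W = -95 - 103 = -198$)
$t = -114$ ($t = 57 \left(-2\right) = -114$)
$V{\left(b \right)} = -203 + b^{2} - 114 b$ ($V{\left(b \right)} = -5 - \left(198 - b^{2} + 114 b\right) = -203 + b^{2} - 114 b$)
$\left(220327 + G\right) + V{\left(500 \right)} = \left(220327 - 137076\right) - \left(57203 - 250000\right) = 83251 - -192797 = 83251 + 192797 = 276048$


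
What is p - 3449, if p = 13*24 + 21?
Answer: -3116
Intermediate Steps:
p = 333 (p = 312 + 21 = 333)
p - 3449 = 333 - 3449 = -3116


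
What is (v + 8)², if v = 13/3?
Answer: 1369/9 ≈ 152.11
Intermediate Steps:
v = 13/3 (v = 13*(⅓) = 13/3 ≈ 4.3333)
(v + 8)² = (13/3 + 8)² = (37/3)² = 1369/9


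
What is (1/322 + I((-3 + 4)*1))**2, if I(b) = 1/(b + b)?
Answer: 6561/25921 ≈ 0.25312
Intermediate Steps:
I(b) = 1/(2*b)
(1/322 + I((-3 + 4)*1))**2 = (1/322 + 1/(2*(((-3 + 4)*1))))**2 = (1/322 + 1/(2*((1*1))))**2 = (1/322 + (1/2)/1)**2 = (1/322 + (1/2)*1)**2 = (1/322 + 1/2)**2 = (81/161)**2 = 6561/25921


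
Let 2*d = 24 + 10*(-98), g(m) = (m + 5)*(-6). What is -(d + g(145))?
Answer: 1378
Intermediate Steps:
g(m) = -30 - 6*m (g(m) = (5 + m)*(-6) = -30 - 6*m)
d = -478 (d = (24 + 10*(-98))/2 = (24 - 980)/2 = (½)*(-956) = -478)
-(d + g(145)) = -(-478 + (-30 - 6*145)) = -(-478 + (-30 - 870)) = -(-478 - 900) = -1*(-1378) = 1378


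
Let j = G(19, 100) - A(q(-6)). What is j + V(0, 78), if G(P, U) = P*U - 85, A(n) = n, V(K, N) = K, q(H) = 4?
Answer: 1811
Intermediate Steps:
G(P, U) = -85 + P*U
j = 1811 (j = (-85 + 19*100) - 1*4 = (-85 + 1900) - 4 = 1815 - 4 = 1811)
j + V(0, 78) = 1811 + 0 = 1811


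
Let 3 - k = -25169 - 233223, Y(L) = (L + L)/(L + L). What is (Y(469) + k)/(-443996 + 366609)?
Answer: -258396/77387 ≈ -3.3390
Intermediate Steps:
Y(L) = 1 (Y(L) = (2*L)/((2*L)) = (2*L)*(1/(2*L)) = 1)
k = 258395 (k = 3 - (-25169 - 233223) = 3 - 1*(-258392) = 3 + 258392 = 258395)
(Y(469) + k)/(-443996 + 366609) = (1 + 258395)/(-443996 + 366609) = 258396/(-77387) = 258396*(-1/77387) = -258396/77387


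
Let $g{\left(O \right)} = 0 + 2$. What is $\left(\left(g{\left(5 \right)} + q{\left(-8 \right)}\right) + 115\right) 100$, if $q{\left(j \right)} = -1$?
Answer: $11600$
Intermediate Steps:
$g{\left(O \right)} = 2$
$\left(\left(g{\left(5 \right)} + q{\left(-8 \right)}\right) + 115\right) 100 = \left(\left(2 - 1\right) + 115\right) 100 = \left(1 + 115\right) 100 = 116 \cdot 100 = 11600$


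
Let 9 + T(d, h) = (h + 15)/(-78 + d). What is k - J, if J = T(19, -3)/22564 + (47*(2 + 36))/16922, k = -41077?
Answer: -462689482231317/11263926236 ≈ -41077.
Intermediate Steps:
T(d, h) = -9 + (15 + h)/(-78 + d) (T(d, h) = -9 + (h + 15)/(-78 + d) = -9 + (15 + h)/(-78 + d))
J = 1184235145/11263926236 (J = ((717 - 3 - 9*19)/(-78 + 19))/22564 + (47*(2 + 36))/16922 = ((717 - 3 - 171)/(-59))*(1/22564) + (47*38)*(1/16922) = -1/59*543*(1/22564) + 1786*(1/16922) = -543/59*1/22564 + 893/8461 = -543/1331276 + 893/8461 = 1184235145/11263926236 ≈ 0.10514)
k - J = -41077 - 1*1184235145/11263926236 = -41077 - 1184235145/11263926236 = -462689482231317/11263926236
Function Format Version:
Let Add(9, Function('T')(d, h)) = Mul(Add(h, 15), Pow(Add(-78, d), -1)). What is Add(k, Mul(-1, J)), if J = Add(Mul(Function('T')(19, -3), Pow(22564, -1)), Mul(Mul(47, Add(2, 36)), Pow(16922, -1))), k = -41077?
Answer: Rational(-462689482231317, 11263926236) ≈ -41077.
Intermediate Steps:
Function('T')(d, h) = Add(-9, Mul(Pow(Add(-78, d), -1), Add(15, h))) (Function('T')(d, h) = Add(-9, Mul(Add(h, 15), Pow(Add(-78, d), -1))) = Add(-9, Mul(Add(15, h), Pow(Add(-78, d), -1))) = Add(-9, Mul(Pow(Add(-78, d), -1), Add(15, h))))
J = Rational(1184235145, 11263926236) (J = Add(Mul(Mul(Pow(Add(-78, 19), -1), Add(717, -3, Mul(-9, 19))), Pow(22564, -1)), Mul(Mul(47, Add(2, 36)), Pow(16922, -1))) = Add(Mul(Mul(Pow(-59, -1), Add(717, -3, -171)), Rational(1, 22564)), Mul(Mul(47, 38), Rational(1, 16922))) = Add(Mul(Mul(Rational(-1, 59), 543), Rational(1, 22564)), Mul(1786, Rational(1, 16922))) = Add(Mul(Rational(-543, 59), Rational(1, 22564)), Rational(893, 8461)) = Add(Rational(-543, 1331276), Rational(893, 8461)) = Rational(1184235145, 11263926236) ≈ 0.10514)
Add(k, Mul(-1, J)) = Add(-41077, Mul(-1, Rational(1184235145, 11263926236))) = Add(-41077, Rational(-1184235145, 11263926236)) = Rational(-462689482231317, 11263926236)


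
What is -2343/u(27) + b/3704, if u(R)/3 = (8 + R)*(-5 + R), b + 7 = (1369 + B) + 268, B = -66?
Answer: -9594/16205 ≈ -0.59204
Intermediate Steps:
b = 1564 (b = -7 + ((1369 - 66) + 268) = -7 + (1303 + 268) = -7 + 1571 = 1564)
u(R) = 3*(-5 + R)*(8 + R) (u(R) = 3*((8 + R)*(-5 + R)) = 3*((-5 + R)*(8 + R)) = 3*(-5 + R)*(8 + R))
-2343/u(27) + b/3704 = -2343/(-120 + 3*27² + 9*27) + 1564/3704 = -2343/(-120 + 3*729 + 243) + 1564*(1/3704) = -2343/(-120 + 2187 + 243) + 391/926 = -2343/2310 + 391/926 = -2343*1/2310 + 391/926 = -71/70 + 391/926 = -9594/16205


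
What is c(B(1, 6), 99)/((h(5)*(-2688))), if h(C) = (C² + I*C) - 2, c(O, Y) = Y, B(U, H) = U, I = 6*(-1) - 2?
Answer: 33/15232 ≈ 0.0021665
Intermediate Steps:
I = -8 (I = -6 - 2 = -8)
h(C) = -2 + C² - 8*C (h(C) = (C² - 8*C) - 2 = -2 + C² - 8*C)
c(B(1, 6), 99)/((h(5)*(-2688))) = 99/(((-2 + 5² - 8*5)*(-2688))) = 99/(((-2 + 25 - 40)*(-2688))) = 99/((-17*(-2688))) = 99/45696 = 99*(1/45696) = 33/15232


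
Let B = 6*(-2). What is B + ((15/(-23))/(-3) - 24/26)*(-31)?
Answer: 2953/299 ≈ 9.8763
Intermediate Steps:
B = -12
B + ((15/(-23))/(-3) - 24/26)*(-31) = -12 + ((15/(-23))/(-3) - 24/26)*(-31) = -12 + ((15*(-1/23))*(-⅓) - 24*1/26)*(-31) = -12 + (-15/23*(-⅓) - 12/13)*(-31) = -12 + (5/23 - 12/13)*(-31) = -12 - 211/299*(-31) = -12 + 6541/299 = 2953/299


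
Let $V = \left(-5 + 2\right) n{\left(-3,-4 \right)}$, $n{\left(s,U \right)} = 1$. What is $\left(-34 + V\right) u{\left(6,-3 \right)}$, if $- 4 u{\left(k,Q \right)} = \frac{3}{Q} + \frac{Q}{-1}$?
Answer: $\frac{37}{2} \approx 18.5$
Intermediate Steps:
$u{\left(k,Q \right)} = - \frac{3}{4 Q} + \frac{Q}{4}$ ($u{\left(k,Q \right)} = - \frac{\frac{3}{Q} + \frac{Q}{-1}}{4} = - \frac{\frac{3}{Q} + Q \left(-1\right)}{4} = - \frac{\frac{3}{Q} - Q}{4} = - \frac{- Q + \frac{3}{Q}}{4} = - \frac{3}{4 Q} + \frac{Q}{4}$)
$V = -3$ ($V = \left(-5 + 2\right) 1 = \left(-3\right) 1 = -3$)
$\left(-34 + V\right) u{\left(6,-3 \right)} = \left(-34 - 3\right) \frac{-3 + \left(-3\right)^{2}}{4 \left(-3\right)} = - 37 \cdot \frac{1}{4} \left(- \frac{1}{3}\right) \left(-3 + 9\right) = - 37 \cdot \frac{1}{4} \left(- \frac{1}{3}\right) 6 = \left(-37\right) \left(- \frac{1}{2}\right) = \frac{37}{2}$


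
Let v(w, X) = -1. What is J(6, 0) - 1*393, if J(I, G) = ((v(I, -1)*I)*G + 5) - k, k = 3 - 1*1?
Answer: -390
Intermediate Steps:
k = 2 (k = 3 - 1 = 2)
J(I, G) = 3 - G*I (J(I, G) = ((-I)*G + 5) - 1*2 = (-G*I + 5) - 2 = (5 - G*I) - 2 = 3 - G*I)
J(6, 0) - 1*393 = (3 - 1*0*6) - 1*393 = (3 + 0) - 393 = 3 - 393 = -390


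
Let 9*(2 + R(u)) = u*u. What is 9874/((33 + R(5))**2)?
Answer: 399897/46208 ≈ 8.6543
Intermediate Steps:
R(u) = -2 + u**2/9 (R(u) = -2 + (u*u)/9 = -2 + u**2/9)
9874/((33 + R(5))**2) = 9874/((33 + (-2 + (1/9)*5**2))**2) = 9874/((33 + (-2 + (1/9)*25))**2) = 9874/((33 + (-2 + 25/9))**2) = 9874/((33 + 7/9)**2) = 9874/((304/9)**2) = 9874/(92416/81) = 9874*(81/92416) = 399897/46208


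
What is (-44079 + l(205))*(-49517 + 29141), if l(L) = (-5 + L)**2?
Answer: 83113704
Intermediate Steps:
(-44079 + l(205))*(-49517 + 29141) = (-44079 + (-5 + 205)**2)*(-49517 + 29141) = (-44079 + 200**2)*(-20376) = (-44079 + 40000)*(-20376) = -4079*(-20376) = 83113704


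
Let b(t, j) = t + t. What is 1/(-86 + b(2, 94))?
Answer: -1/82 ≈ -0.012195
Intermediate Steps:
b(t, j) = 2*t
1/(-86 + b(2, 94)) = 1/(-86 + 2*2) = 1/(-86 + 4) = 1/(-82) = -1/82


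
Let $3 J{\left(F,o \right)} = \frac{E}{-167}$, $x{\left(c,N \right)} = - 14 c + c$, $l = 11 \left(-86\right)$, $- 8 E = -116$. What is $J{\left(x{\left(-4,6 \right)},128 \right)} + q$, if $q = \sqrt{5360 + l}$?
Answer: $- \frac{29}{1002} + \sqrt{4414} \approx 66.409$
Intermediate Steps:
$E = \frac{29}{2}$ ($E = \left(- \frac{1}{8}\right) \left(-116\right) = \frac{29}{2} \approx 14.5$)
$l = -946$
$x{\left(c,N \right)} = - 13 c$
$q = \sqrt{4414}$ ($q = \sqrt{5360 - 946} = \sqrt{4414} \approx 66.438$)
$J{\left(F,o \right)} = - \frac{29}{1002}$ ($J{\left(F,o \right)} = \frac{\frac{29}{2} \frac{1}{-167}}{3} = \frac{\frac{29}{2} \left(- \frac{1}{167}\right)}{3} = \frac{1}{3} \left(- \frac{29}{334}\right) = - \frac{29}{1002}$)
$J{\left(x{\left(-4,6 \right)},128 \right)} + q = - \frac{29}{1002} + \sqrt{4414}$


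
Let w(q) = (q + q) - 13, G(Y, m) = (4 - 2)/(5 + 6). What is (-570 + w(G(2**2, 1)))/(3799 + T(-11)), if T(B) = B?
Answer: -6409/41668 ≈ -0.15381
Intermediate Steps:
G(Y, m) = 2/11
w(q) = -13 + 2*q (w(q) = 2*q - 13 = -13 + 2*q)
(-570 + w(G(2**2, 1)))/(3799 + T(-11)) = (-570 + (-13 + 2*(2/11)))/(3799 - 11) = (-570 + (-13 + 4/11))/3788 = (-570 - 139/11)*(1/3788) = -6409/11*1/3788 = -6409/41668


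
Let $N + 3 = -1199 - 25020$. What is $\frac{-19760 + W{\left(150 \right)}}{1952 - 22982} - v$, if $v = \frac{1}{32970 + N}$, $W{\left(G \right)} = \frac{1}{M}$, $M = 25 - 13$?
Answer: $\frac{399956663}{425731320} \approx 0.93946$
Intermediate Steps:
$N = -26222$ ($N = -3 - 26219 = -26222$)
$M = 12$ ($M = 25 - 13 = 12$)
$W{\left(G \right)} = \frac{1}{12}$
$v = \frac{1}{6748}$ ($v = \frac{1}{32970 - 26222} = \frac{1}{6748} \approx 0.00014819$)
$\frac{-19760 + W{\left(150 \right)}}{1952 - 22982} - v = \frac{-19760 + \frac{1}{12}}{1952 - 22982} - \frac{1}{6748} = - \frac{237119}{12 \left(-21030\right)} - \frac{1}{6748} = \left(- \frac{237119}{12}\right) \left(- \frac{1}{21030}\right) - \frac{1}{6748} = \frac{237119}{252360} - \frac{1}{6748} = \frac{399956663}{425731320}$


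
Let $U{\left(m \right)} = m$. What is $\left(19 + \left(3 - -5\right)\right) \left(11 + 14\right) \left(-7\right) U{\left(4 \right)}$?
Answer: $-18900$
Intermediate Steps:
$\left(19 + \left(3 - -5\right)\right) \left(11 + 14\right) \left(-7\right) U{\left(4 \right)} = \left(19 + \left(3 - -5\right)\right) \left(11 + 14\right) \left(-7\right) 4 = \left(19 + \left(3 + 5\right)\right) 25 \left(-7\right) 4 = \left(19 + 8\right) 25 \left(-7\right) 4 = 27 \cdot 25 \left(-7\right) 4 = 675 \left(-7\right) 4 = \left(-4725\right) 4 = -18900$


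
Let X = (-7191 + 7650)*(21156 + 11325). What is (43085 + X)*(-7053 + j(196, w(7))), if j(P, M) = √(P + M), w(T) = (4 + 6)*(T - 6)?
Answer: -105455496792 + 14951864*√206 ≈ -1.0524e+11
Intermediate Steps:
X = 14908779 (X = 459*32481 = 14908779)
w(T) = -60 + 10*T (w(T) = 10*(-6 + T) = -60 + 10*T)
j(P, M) = √(M + P)
(43085 + X)*(-7053 + j(196, w(7))) = (43085 + 14908779)*(-7053 + √((-60 + 10*7) + 196)) = 14951864*(-7053 + √((-60 + 70) + 196)) = 14951864*(-7053 + √(10 + 196)) = 14951864*(-7053 + √206) = -105455496792 + 14951864*√206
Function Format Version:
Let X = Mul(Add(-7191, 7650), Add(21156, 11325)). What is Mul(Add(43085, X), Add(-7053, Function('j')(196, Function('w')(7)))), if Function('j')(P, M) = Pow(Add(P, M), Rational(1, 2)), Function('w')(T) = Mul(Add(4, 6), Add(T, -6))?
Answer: Add(-105455496792, Mul(14951864, Pow(206, Rational(1, 2)))) ≈ -1.0524e+11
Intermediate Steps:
X = 14908779 (X = Mul(459, 32481) = 14908779)
Function('w')(T) = Add(-60, Mul(10, T)) (Function('w')(T) = Mul(10, Add(-6, T)) = Add(-60, Mul(10, T)))
Function('j')(P, M) = Pow(Add(M, P), Rational(1, 2))
Mul(Add(43085, X), Add(-7053, Function('j')(196, Function('w')(7)))) = Mul(Add(43085, 14908779), Add(-7053, Pow(Add(Add(-60, Mul(10, 7)), 196), Rational(1, 2)))) = Mul(14951864, Add(-7053, Pow(Add(Add(-60, 70), 196), Rational(1, 2)))) = Mul(14951864, Add(-7053, Pow(Add(10, 196), Rational(1, 2)))) = Mul(14951864, Add(-7053, Pow(206, Rational(1, 2)))) = Add(-105455496792, Mul(14951864, Pow(206, Rational(1, 2))))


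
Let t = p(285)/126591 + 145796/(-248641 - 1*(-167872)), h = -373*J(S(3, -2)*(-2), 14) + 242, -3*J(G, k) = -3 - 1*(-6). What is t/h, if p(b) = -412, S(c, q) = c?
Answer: -6163246088/2096048838195 ≈ -0.0029404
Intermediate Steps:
J(G, k) = -1 (J(G, k) = -(-3 - 1*(-6))/3 = -(-3 + 6)/3 = -1/3*3 = -1)
h = 615 (h = -373*(-1) + 242 = 373 + 242 = 615)
t = -6163246088/3408209493 (t = -412/126591 + 145796/(-248641 - 1*(-167872)) = -412*1/126591 + 145796/(-248641 + 167872) = -412/126591 + 145796/(-80769) = -412/126591 + 145796*(-1/80769) = -412/126591 - 145796/80769 = -6163246088/3408209493 ≈ -1.8084)
t/h = -6163246088/3408209493/615 = -6163246088/3408209493*1/615 = -6163246088/2096048838195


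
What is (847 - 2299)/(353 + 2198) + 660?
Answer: 1682208/2551 ≈ 659.43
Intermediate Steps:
(847 - 2299)/(353 + 2198) + 660 = -1452/2551 + 660 = 1682208/2551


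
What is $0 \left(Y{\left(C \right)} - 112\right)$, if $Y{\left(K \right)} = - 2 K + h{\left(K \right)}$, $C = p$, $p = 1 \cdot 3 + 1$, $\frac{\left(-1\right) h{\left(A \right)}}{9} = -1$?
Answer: $0$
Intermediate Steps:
$h{\left(A \right)} = 9$ ($h{\left(A \right)} = \left(-9\right) \left(-1\right) = 9$)
$p = 4$ ($p = 3 + 1 = 4$)
$C = 4$
$Y{\left(K \right)} = 9 - 2 K$ ($Y{\left(K \right)} = - 2 K + 9 = 9 - 2 K$)
$0 \left(Y{\left(C \right)} - 112\right) = 0 \left(\left(9 - 8\right) - 112\right) = 0 \left(1 - 112\right) = 0 \left(-111\right) = 0$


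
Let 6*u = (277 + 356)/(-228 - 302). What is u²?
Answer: 44521/1123600 ≈ 0.039623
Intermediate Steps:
u = -211/1060 (u = ((277 + 356)/(-228 - 302))/6 = (633/(-530))/6 = (633*(-1/530))/6 = (⅙)*(-633/530) = -211/1060 ≈ -0.19906)
u² = (-211/1060)² = 44521/1123600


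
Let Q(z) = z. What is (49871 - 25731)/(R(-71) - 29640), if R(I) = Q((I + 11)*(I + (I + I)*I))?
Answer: -1207/31515 ≈ -0.038299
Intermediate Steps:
R(I) = (11 + I)*(I + 2*I²) (R(I) = (I + 11)*(I + (I + I)*I) = (11 + I)*(I + (2*I)*I) = (11 + I)*(I + 2*I²))
(49871 - 25731)/(R(-71) - 29640) = (49871 - 25731)/(-71*(11 + 2*(-71)² + 23*(-71)) - 29640) = 24140/(-71*(11 + 2*5041 - 1633) - 29640) = 24140/(-71*(11 + 10082 - 1633) - 29640) = 24140/(-71*8460 - 29640) = 24140/(-600660 - 29640) = 24140/(-630300) = 24140*(-1/630300) = -1207/31515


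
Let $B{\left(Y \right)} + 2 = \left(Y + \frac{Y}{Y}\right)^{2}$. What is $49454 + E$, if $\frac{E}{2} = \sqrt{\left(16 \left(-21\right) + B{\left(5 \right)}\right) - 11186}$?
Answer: $49454 + 8 i \sqrt{718} \approx 49454.0 + 214.36 i$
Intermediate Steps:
$B{\left(Y \right)} = -2 + \left(1 + Y\right)^{2}$ ($B{\left(Y \right)} = -2 + \left(Y + \frac{Y}{Y}\right)^{2} = -2 + \left(Y + 1\right)^{2} = -2 + \left(1 + Y\right)^{2}$)
$E = 8 i \sqrt{718}$ ($E = 2 \sqrt{\left(16 \left(-21\right) - \left(2 - \left(1 + 5\right)^{2}\right)\right) - 11186} = 2 \sqrt{\left(-336 - \left(2 - 6^{2}\right)\right) - 11186} = 2 \sqrt{\left(-336 + \left(-2 + 36\right)\right) - 11186} = 2 \sqrt{\left(-336 + 34\right) - 11186} = 2 \sqrt{-302 - 11186} = 2 \sqrt{-11488} = 2 \cdot 4 i \sqrt{718} = 8 i \sqrt{718} \approx 214.36 i$)
$49454 + E = 49454 + 8 i \sqrt{718}$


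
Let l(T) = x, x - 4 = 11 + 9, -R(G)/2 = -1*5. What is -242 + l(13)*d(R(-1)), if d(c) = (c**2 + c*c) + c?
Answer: 4798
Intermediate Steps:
R(G) = 10 (R(G) = -(-2)*5 = -2*(-5) = 10)
x = 24 (x = 4 + (11 + 9) = 4 + 20 = 24)
d(c) = c + 2*c**2 (d(c) = (c**2 + c**2) + c = 2*c**2 + c = c + 2*c**2)
l(T) = 24
-242 + l(13)*d(R(-1)) = -242 + 24*(10*(1 + 2*10)) = -242 + 24*(10*(1 + 20)) = -242 + 24*(10*21) = -242 + 24*210 = -242 + 5040 = 4798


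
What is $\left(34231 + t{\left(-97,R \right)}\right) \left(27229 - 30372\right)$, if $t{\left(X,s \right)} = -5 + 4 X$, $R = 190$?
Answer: $-106352834$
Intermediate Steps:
$\left(34231 + t{\left(-97,R \right)}\right) \left(27229 - 30372\right) = \left(34231 + \left(-5 + 4 \left(-97\right)\right)\right) \left(27229 - 30372\right) = \left(34231 - 393\right) \left(-3143\right) = 33838 \left(-3143\right) = -106352834$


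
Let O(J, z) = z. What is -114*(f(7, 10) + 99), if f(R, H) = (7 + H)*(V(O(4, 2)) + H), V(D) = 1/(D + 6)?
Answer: -123633/4 ≈ -30908.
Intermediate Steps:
V(D) = 1/(6 + D)
f(R, H) = (7 + H)*(⅛ + H) (f(R, H) = (7 + H)*(1/(6 + 2) + H) = (7 + H)*(1/8 + H) = (7 + H)*(⅛ + H))
-114*(f(7, 10) + 99) = -114*((7/8 + 10² + (57/8)*10) + 99) = -114*((7/8 + 100 + 285/4) + 99) = -114*(1377/8 + 99) = -114*2169/8 = -123633/4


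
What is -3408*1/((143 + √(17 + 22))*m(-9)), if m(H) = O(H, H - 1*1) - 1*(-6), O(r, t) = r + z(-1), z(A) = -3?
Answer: 3124/785 - 284*√39/10205 ≈ 3.8058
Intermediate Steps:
O(r, t) = -3 + r (O(r, t) = r - 3 = -3 + r)
m(H) = 3 + H (m(H) = (-3 + H) - 1*(-6) = (-3 + H) + 6 = 3 + H)
-3408*1/((143 + √(17 + 22))*m(-9)) = -3408*1/((3 - 9)*(143 + √(17 + 22))) = -3408*(-1/(6*(143 + √39))) = -3408/(-858 - 6*√39)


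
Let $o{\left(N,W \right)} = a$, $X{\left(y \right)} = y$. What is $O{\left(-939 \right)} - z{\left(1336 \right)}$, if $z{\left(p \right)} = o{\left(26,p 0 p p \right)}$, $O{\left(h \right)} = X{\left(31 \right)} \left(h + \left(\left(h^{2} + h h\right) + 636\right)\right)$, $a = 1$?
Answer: $54657308$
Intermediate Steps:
$o{\left(N,W \right)} = 1$
$O{\left(h \right)} = 19716 + 31 h + 62 h^{2}$ ($O{\left(h \right)} = 31 \left(h + \left(\left(h^{2} + h h\right) + 636\right)\right) = 31 \left(h + \left(\left(h^{2} + h^{2}\right) + 636\right)\right) = 31 \left(h + \left(2 h^{2} + 636\right)\right) = 31 \left(h + \left(636 + 2 h^{2}\right)\right) = 31 \left(636 + h + 2 h^{2}\right) = 19716 + 31 h + 62 h^{2}$)
$z{\left(p \right)} = 1$
$O{\left(-939 \right)} - z{\left(1336 \right)} = \left(19716 + 31 \left(-939\right) + 62 \left(-939\right)^{2}\right) - 1 = \left(19716 - 29109 + 62 \cdot 881721\right) - 1 = \left(19716 - 29109 + 54666702\right) - 1 = 54657309 - 1 = 54657308$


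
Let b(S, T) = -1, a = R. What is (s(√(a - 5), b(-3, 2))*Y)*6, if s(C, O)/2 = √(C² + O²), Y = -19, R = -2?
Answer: -228*I*√6 ≈ -558.48*I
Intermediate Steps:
a = -2
s(C, O) = 2*√(C² + O²)
(s(√(a - 5), b(-3, 2))*Y)*6 = ((2*√((√(-2 - 5))² + (-1)²))*(-19))*6 = ((2*√((√(-7))² + 1))*(-19))*6 = ((2*√((I*√7)² + 1))*(-19))*6 = ((2*√(-7 + 1))*(-19))*6 = ((2*√(-6))*(-19))*6 = ((2*(I*√6))*(-19))*6 = ((2*I*√6)*(-19))*6 = -38*I*√6*6 = -228*I*√6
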